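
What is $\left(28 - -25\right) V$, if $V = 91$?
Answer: $4823$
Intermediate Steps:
$\left(28 - -25\right) V = \left(28 - -25\right) 91 = \left(28 + 25\right) 91 = 53 \cdot 91 = 4823$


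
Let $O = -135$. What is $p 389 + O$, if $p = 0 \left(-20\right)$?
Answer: $-135$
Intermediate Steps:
$p = 0$
$p 389 + O = 0 \cdot 389 - 135 = 0 - 135 = -135$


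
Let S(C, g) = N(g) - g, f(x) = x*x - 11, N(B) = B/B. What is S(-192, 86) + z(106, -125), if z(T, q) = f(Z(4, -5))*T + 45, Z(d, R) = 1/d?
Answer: -9595/8 ≈ -1199.4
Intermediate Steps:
N(B) = 1
f(x) = -11 + x² (f(x) = x² - 11 = -11 + x²)
S(C, g) = 1 - g
z(T, q) = 45 - 175*T/16 (z(T, q) = (-11 + (1/4)²)*T + 45 = (-11 + (¼)²)*T + 45 = (-11 + 1/16)*T + 45 = -175*T/16 + 45 = 45 - 175*T/16)
S(-192, 86) + z(106, -125) = (1 - 1*86) + (45 - 175/16*106) = (1 - 86) + (45 - 9275/8) = -85 - 8915/8 = -9595/8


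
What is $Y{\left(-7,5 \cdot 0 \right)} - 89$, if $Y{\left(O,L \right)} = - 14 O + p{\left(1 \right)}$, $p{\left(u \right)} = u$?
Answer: $10$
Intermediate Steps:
$Y{\left(O,L \right)} = 1 - 14 O$ ($Y{\left(O,L \right)} = - 14 O + 1 = 1 - 14 O$)
$Y{\left(-7,5 \cdot 0 \right)} - 89 = \left(1 - -98\right) - 89 = \left(1 + 98\right) - 89 = 99 - 89 = 10$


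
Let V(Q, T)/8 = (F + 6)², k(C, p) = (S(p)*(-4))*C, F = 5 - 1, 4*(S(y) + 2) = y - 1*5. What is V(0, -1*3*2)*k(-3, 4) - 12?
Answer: -21612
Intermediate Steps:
S(y) = -13/4 + y/4 (S(y) = -2 + (y - 1*5)/4 = -2 + (y - 5)/4 = -2 + (-5 + y)/4 = -2 + (-5/4 + y/4) = -13/4 + y/4)
F = 4
k(C, p) = C*(13 - p) (k(C, p) = ((-13/4 + p/4)*(-4))*C = (13 - p)*C = C*(13 - p))
V(Q, T) = 800 (V(Q, T) = 8*(4 + 6)² = 8*10² = 8*100 = 800)
V(0, -1*3*2)*k(-3, 4) - 12 = 800*(-3*(13 - 1*4)) - 12 = 800*(-3*(13 - 4)) - 12 = 800*(-3*9) - 12 = 800*(-27) - 12 = -21600 - 12 = -21612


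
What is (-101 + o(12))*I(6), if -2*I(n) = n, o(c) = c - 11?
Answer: 300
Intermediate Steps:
o(c) = -11 + c
I(n) = -n/2
(-101 + o(12))*I(6) = (-101 + (-11 + 12))*(-1/2*6) = (-101 + 1)*(-3) = -100*(-3) = 300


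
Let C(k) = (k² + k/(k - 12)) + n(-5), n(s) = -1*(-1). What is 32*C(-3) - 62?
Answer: 1322/5 ≈ 264.40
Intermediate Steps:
n(s) = 1
C(k) = 1 + k² + k/(-12 + k) (C(k) = (k² + k/(k - 12)) + 1 = (k² + k/(-12 + k)) + 1 = 1 + k² + k/(-12 + k))
32*C(-3) - 62 = 32*((-12 + (-3)³ - 12*(-3)² + 2*(-3))/(-12 - 3)) - 62 = 32*((-12 - 27 - 12*9 - 6)/(-15)) - 62 = 32*(-(-12 - 27 - 108 - 6)/15) - 62 = 32*(-1/15*(-153)) - 62 = 32*(51/5) - 62 = 1632/5 - 62 = 1322/5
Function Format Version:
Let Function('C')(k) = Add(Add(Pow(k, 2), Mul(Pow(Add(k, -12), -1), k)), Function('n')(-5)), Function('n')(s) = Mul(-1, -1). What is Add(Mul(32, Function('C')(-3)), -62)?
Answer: Rational(1322, 5) ≈ 264.40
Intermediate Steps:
Function('n')(s) = 1
Function('C')(k) = Add(1, Pow(k, 2), Mul(k, Pow(Add(-12, k), -1))) (Function('C')(k) = Add(Add(Pow(k, 2), Mul(Pow(Add(k, -12), -1), k)), 1) = Add(Add(Pow(k, 2), Mul(Pow(Add(-12, k), -1), k)), 1) = Add(Add(Pow(k, 2), Mul(k, Pow(Add(-12, k), -1))), 1) = Add(1, Pow(k, 2), Mul(k, Pow(Add(-12, k), -1))))
Add(Mul(32, Function('C')(-3)), -62) = Add(Mul(32, Mul(Pow(Add(-12, -3), -1), Add(-12, Pow(-3, 3), Mul(-12, Pow(-3, 2)), Mul(2, -3)))), -62) = Add(Mul(32, Mul(Pow(-15, -1), Add(-12, -27, Mul(-12, 9), -6))), -62) = Add(Mul(32, Mul(Rational(-1, 15), Add(-12, -27, -108, -6))), -62) = Add(Mul(32, Mul(Rational(-1, 15), -153)), -62) = Add(Mul(32, Rational(51, 5)), -62) = Add(Rational(1632, 5), -62) = Rational(1322, 5)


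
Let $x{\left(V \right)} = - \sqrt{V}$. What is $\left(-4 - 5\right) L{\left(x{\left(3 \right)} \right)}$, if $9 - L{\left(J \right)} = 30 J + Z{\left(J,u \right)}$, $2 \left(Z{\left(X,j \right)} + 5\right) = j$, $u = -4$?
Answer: $-144 - 270 \sqrt{3} \approx -611.65$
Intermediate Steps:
$Z{\left(X,j \right)} = -5 + \frac{j}{2}$
$L{\left(J \right)} = 16 - 30 J$ ($L{\left(J \right)} = 9 - \left(30 J + \left(-5 + \frac{1}{2} \left(-4\right)\right)\right) = 9 - \left(30 J - 7\right) = 9 - \left(-7 + 30 J\right) = 16 - 30 J$)
$\left(-4 - 5\right) L{\left(x{\left(3 \right)} \right)} = \left(-4 - 5\right) \left(16 - 30 \left(- \sqrt{3}\right)\right) = - 9 \left(16 + 30 \sqrt{3}\right) = -144 - 270 \sqrt{3}$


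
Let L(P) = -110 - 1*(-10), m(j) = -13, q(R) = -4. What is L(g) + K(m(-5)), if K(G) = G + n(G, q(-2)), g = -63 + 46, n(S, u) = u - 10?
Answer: -127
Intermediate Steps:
n(S, u) = -10 + u
g = -17
L(P) = -100 (L(P) = -110 + 10 = -100)
K(G) = -14 + G (K(G) = G + (-10 - 4) = G - 14 = -14 + G)
L(g) + K(m(-5)) = -100 + (-14 - 13) = -100 - 27 = -127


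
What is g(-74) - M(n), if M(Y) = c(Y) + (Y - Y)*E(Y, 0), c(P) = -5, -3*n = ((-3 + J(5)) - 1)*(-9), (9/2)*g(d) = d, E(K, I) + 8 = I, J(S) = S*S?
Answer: -103/9 ≈ -11.444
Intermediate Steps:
J(S) = S²
E(K, I) = -8 + I
g(d) = 2*d/9
n = 63 (n = -((-3 + 5²) - 1)*(-9)/3 = -((-3 + 25) - 1)*(-9)/3 = -(22 - 1)*(-9)/3 = -7*(-9) = -⅓*(-189) = 63)
M(Y) = -5 (M(Y) = -5 + (Y - Y)*(-8 + 0) = -5 + 0*(-8) = -5 + 0 = -5)
g(-74) - M(n) = (2/9)*(-74) - 1*(-5) = -148/9 + 5 = -103/9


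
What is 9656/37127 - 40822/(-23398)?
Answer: 870764741/434348773 ≈ 2.0048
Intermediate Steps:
9656/37127 - 40822/(-23398) = 9656*(1/37127) - 40822*(-1/23398) = 9656/37127 + 20411/11699 = 870764741/434348773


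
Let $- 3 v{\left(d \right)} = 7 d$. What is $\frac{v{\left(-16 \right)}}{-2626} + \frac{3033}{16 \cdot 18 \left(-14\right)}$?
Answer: $- \frac{1352531}{1764672} \approx -0.76645$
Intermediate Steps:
$v{\left(d \right)} = - \frac{7 d}{3}$
$\frac{v{\left(-16 \right)}}{-2626} + \frac{3033}{16 \cdot 18 \left(-14\right)} = \frac{\left(- \frac{7}{3}\right) \left(-16\right)}{-2626} + \frac{3033}{16 \cdot 18 \left(-14\right)} = \frac{112}{3} \left(- \frac{1}{2626}\right) + \frac{3033}{288 \left(-14\right)} = - \frac{56}{3939} + \frac{3033}{-4032} = - \frac{56}{3939} + 3033 \left(- \frac{1}{4032}\right) = - \frac{56}{3939} - \frac{337}{448} = - \frac{1352531}{1764672}$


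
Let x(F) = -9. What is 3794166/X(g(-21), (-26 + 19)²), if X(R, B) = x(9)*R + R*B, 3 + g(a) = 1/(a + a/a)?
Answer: -1897083/61 ≈ -31100.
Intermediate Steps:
g(a) = -3 + 1/(1 + a) (g(a) = -3 + 1/(a + a/a) = -3 + 1/(a + 1) = -3 + 1/(1 + a))
X(R, B) = -9*R + B*R (X(R, B) = -9*R + R*B = -9*R + B*R)
3794166/X(g(-21), (-26 + 19)²) = 3794166/((((-2 - 3*(-21))/(1 - 21))*(-9 + (-26 + 19)²))) = 3794166/((((-2 + 63)/(-20))*(-9 + (-7)²))) = 3794166/(((-1/20*61)*(-9 + 49))) = 3794166/((-61/20*40)) = 3794166/(-122) = 3794166*(-1/122) = -1897083/61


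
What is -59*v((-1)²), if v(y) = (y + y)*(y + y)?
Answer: -236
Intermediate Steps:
v(y) = 4*y² (v(y) = (2*y)*(2*y) = 4*y²)
-59*v((-1)²) = -236*((-1)²)² = -236*1² = -236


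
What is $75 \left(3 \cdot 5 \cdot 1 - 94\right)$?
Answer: $-5925$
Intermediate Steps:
$75 \left(3 \cdot 5 \cdot 1 - 94\right) = 75 \left(15 \cdot 1 - 94\right) = 75 \left(15 - 94\right) = 75 \left(-79\right) = -5925$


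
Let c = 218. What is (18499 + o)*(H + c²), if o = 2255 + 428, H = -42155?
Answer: 113726158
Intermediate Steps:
o = 2683
(18499 + o)*(H + c²) = (18499 + 2683)*(-42155 + 218²) = 21182*(-42155 + 47524) = 21182*5369 = 113726158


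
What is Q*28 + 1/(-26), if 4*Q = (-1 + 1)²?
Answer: -1/26 ≈ -0.038462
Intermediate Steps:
Q = 0 (Q = (-1 + 1)²/4 = (¼)*0² = (¼)*0 = 0)
Q*28 + 1/(-26) = 0*28 + 1/(-26) = 0 - 1/26 = -1/26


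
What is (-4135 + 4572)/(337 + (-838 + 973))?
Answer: 437/472 ≈ 0.92585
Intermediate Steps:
(-4135 + 4572)/(337 + (-838 + 973)) = 437/(337 + 135) = 437/472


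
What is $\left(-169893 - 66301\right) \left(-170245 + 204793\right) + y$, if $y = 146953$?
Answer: $-8159883359$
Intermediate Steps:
$\left(-169893 - 66301\right) \left(-170245 + 204793\right) + y = \left(-169893 - 66301\right) \left(-170245 + 204793\right) + 146953 = \left(-236194\right) 34548 + 146953 = -8160030312 + 146953 = -8159883359$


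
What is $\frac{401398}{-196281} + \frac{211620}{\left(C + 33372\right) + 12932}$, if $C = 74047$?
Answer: $- \frac{2257221826}{7874204877} \approx -0.28666$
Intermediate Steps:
$\frac{401398}{-196281} + \frac{211620}{\left(C + 33372\right) + 12932} = \frac{401398}{-196281} + \frac{211620}{\left(74047 + 33372\right) + 12932} = 401398 \left(- \frac{1}{196281}\right) + \frac{211620}{107419 + 12932} = - \frac{401398}{196281} + \frac{211620}{120351} = - \frac{401398}{196281} + 211620 \cdot \frac{1}{120351} = - \frac{401398}{196281} + \frac{70540}{40117} = - \frac{2257221826}{7874204877}$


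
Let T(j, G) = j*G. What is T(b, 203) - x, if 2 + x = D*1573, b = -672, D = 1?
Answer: -137987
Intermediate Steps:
T(j, G) = G*j
x = 1571 (x = -2 + 1*1573 = -2 + 1573 = 1571)
T(b, 203) - x = 203*(-672) - 1*1571 = -136416 - 1571 = -137987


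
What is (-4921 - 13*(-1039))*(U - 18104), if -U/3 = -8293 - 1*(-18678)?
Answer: -422937774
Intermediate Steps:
U = -31155 (U = -3*(-8293 - 1*(-18678)) = -3*(-8293 + 18678) = -3*10385 = -31155)
(-4921 - 13*(-1039))*(U - 18104) = (-4921 - 13*(-1039))*(-31155 - 18104) = (-4921 + 13507)*(-49259) = 8586*(-49259) = -422937774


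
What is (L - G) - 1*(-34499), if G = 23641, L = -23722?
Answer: -12864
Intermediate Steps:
(L - G) - 1*(-34499) = (-23722 - 1*23641) - 1*(-34499) = (-23722 - 23641) + 34499 = -47363 + 34499 = -12864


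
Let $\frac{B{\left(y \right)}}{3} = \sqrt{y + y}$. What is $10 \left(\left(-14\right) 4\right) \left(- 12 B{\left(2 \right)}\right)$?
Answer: $40320$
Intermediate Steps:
$B{\left(y \right)} = 3 \sqrt{2} \sqrt{y}$ ($B{\left(y \right)} = 3 \sqrt{y + y} = 3 \sqrt{2 y} = 3 \sqrt{2} \sqrt{y}$)
$10 \left(\left(-14\right) 4\right) \left(- 12 B{\left(2 \right)}\right) = 10 \left(\left(-14\right) 4\right) \left(- 12 \cdot 3 \sqrt{2} \sqrt{2}\right) = 10 \left(-56\right) \left(\left(-12\right) 6\right) = \left(-560\right) \left(-72\right) = 40320$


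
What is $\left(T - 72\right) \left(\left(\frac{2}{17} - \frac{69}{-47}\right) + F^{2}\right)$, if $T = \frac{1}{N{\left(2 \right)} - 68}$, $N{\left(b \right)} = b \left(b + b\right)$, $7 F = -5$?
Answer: $- \frac{177286309}{1174530} \approx -150.94$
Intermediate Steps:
$F = - \frac{5}{7}$ ($F = \frac{1}{7} \left(-5\right) = - \frac{5}{7} \approx -0.71429$)
$N{\left(b \right)} = 2 b^{2}$ ($N{\left(b \right)} = b 2 b = 2 b^{2}$)
$T = - \frac{1}{60}$ ($T = \frac{1}{2 \cdot 2^{2} - 68} = \frac{1}{2 \cdot 4 - 68} = \frac{1}{8 - 68} = \frac{1}{-60} = - \frac{1}{60} \approx -0.016667$)
$\left(T - 72\right) \left(\left(\frac{2}{17} - \frac{69}{-47}\right) + F^{2}\right) = \left(- \frac{1}{60} - 72\right) \left(\left(\frac{2}{17} - \frac{69}{-47}\right) + \left(- \frac{5}{7}\right)^{2}\right) = \left(- \frac{1}{60} - 72\right) \left(\left(2 \cdot \frac{1}{17} - - \frac{69}{47}\right) + \frac{25}{49}\right) = - \frac{4321 \left(\left(\frac{2}{17} + \frac{69}{47}\right) + \frac{25}{49}\right)}{60} = - \frac{4321 \left(\frac{1267}{799} + \frac{25}{49}\right)}{60} = \left(- \frac{4321}{60}\right) \frac{82058}{39151} = - \frac{177286309}{1174530}$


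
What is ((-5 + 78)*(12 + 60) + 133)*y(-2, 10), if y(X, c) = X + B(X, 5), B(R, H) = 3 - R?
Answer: 16167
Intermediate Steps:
y(X, c) = 3 (y(X, c) = X + (3 - X) = 3)
((-5 + 78)*(12 + 60) + 133)*y(-2, 10) = ((-5 + 78)*(12 + 60) + 133)*3 = (73*72 + 133)*3 = (5256 + 133)*3 = 5389*3 = 16167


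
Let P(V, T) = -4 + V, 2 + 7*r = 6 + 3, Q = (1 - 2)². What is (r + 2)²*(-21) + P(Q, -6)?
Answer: -192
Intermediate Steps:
Q = 1 (Q = (-1)² = 1)
r = 1 (r = -2/7 + (6 + 3)/7 = -2/7 + (⅐)*9 = -2/7 + 9/7 = 1)
(r + 2)²*(-21) + P(Q, -6) = (1 + 2)²*(-21) + (-4 + 1) = 3²*(-21) - 3 = 9*(-21) - 3 = -189 - 3 = -192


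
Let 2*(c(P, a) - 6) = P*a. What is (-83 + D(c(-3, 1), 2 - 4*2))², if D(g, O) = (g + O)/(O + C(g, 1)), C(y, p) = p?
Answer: 683929/100 ≈ 6839.3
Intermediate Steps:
c(P, a) = 6 + P*a/2 (c(P, a) = 6 + (P*a)/2 = 6 + P*a/2)
D(g, O) = (O + g)/(1 + O) (D(g, O) = (g + O)/(O + 1) = (O + g)/(1 + O))
(-83 + D(c(-3, 1), 2 - 4*2))² = (-83 + ((2 - 4*2) + (6 + (½)*(-3)*1))/(1 + (2 - 4*2)))² = (-83 + ((2 - 8) + (6 - 3/2))/(1 + (2 - 8)))² = (-83 + (-6 + 9/2)/(1 - 6))² = (-83 - 3/2/(-5))² = (-83 - ⅕*(-3/2))² = (-83 + 3/10)² = (-827/10)² = 683929/100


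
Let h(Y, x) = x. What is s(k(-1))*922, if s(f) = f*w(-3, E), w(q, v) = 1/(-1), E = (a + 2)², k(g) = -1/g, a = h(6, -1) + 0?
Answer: -922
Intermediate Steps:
a = -1 (a = -1 + 0 = -1)
E = 1 (E = (-1 + 2)² = 1² = 1)
w(q, v) = -1
s(f) = -f (s(f) = f*(-1) = -f)
s(k(-1))*922 = -(-1)/(-1)*922 = -(-1)*(-1)*922 = -1*1*922 = -1*922 = -922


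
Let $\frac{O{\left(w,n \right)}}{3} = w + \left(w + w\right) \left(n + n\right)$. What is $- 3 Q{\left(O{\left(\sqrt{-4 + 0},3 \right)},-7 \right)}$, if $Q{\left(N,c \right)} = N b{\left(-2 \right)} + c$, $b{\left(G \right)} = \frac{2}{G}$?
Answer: $21 + 234 i \approx 21.0 + 234.0 i$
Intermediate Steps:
$O{\left(w,n \right)} = 3 w + 12 n w$ ($O{\left(w,n \right)} = 3 \left(w + \left(w + w\right) \left(n + n\right)\right) = 3 \left(w + 2 w 2 n\right) = 3 \left(w + 4 n w\right) = 3 w + 12 n w$)
$Q{\left(N,c \right)} = c - N$ ($Q{\left(N,c \right)} = N \frac{2}{-2} + c = N 2 \left(- \frac{1}{2}\right) + c = N \left(-1\right) + c = - N + c = c - N$)
$- 3 Q{\left(O{\left(\sqrt{-4 + 0},3 \right)},-7 \right)} = - 3 \left(-7 - 3 \sqrt{-4 + 0} \left(1 + 4 \cdot 3\right)\right) = - 3 \left(-7 - 3 \sqrt{-4} \left(1 + 12\right)\right) = - 3 \left(-7 - 3 \cdot 2 i 13\right) = - 3 \left(-7 - 78 i\right) = 21 + 234 i$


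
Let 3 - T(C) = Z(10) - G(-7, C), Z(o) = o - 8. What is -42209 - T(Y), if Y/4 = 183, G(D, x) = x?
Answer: -42942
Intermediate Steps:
Z(o) = -8 + o
Y = 732 (Y = 4*183 = 732)
T(C) = 1 + C (T(C) = 3 - ((-8 + 10) - C) = 3 - (2 - C) = 3 + (-2 + C) = 1 + C)
-42209 - T(Y) = -42209 - (1 + 732) = -42209 - 1*733 = -42209 - 733 = -42942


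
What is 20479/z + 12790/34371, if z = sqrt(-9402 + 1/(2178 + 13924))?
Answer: 12790/34371 - 20479*I*sqrt(2437697930306)/151391003 ≈ 0.37212 - 211.2*I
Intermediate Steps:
z = I*sqrt(2437697930306)/16102 (z = sqrt(-9402 + 1/16102) = sqrt(-151391003/16102) = I*sqrt(2437697930306)/16102 ≈ 96.964*I)
20479/z + 12790/34371 = 20479/((I*sqrt(2437697930306)/16102)) + 12790/34371 = 20479*(-I*sqrt(2437697930306)/151391003) + 12790*(1/34371) = -20479*I*sqrt(2437697930306)/151391003 + 12790/34371 = 12790/34371 - 20479*I*sqrt(2437697930306)/151391003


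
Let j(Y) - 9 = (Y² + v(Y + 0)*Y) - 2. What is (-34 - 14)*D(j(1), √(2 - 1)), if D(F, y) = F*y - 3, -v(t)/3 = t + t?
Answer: 48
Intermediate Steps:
v(t) = -6*t (v(t) = -3*(t + t) = -6*t)
j(Y) = 7 - 5*Y² (j(Y) = 9 + ((Y² + (-6*(Y + 0))*Y) - 2) = 9 + ((Y² + (-6*Y)*Y) - 2) = 9 + ((Y² - 6*Y²) - 2) = 9 + (-5*Y² - 2) = 9 + (-2 - 5*Y²) = 7 - 5*Y²)
D(F, y) = -3 + F*y
(-34 - 14)*D(j(1), √(2 - 1)) = (-34 - 14)*(-3 + (7 - 5*1²)*√(2 - 1)) = -48*(-3 + (7 - 5*1)*√1) = -48*(-3 + (7 - 5)*1) = -48*(-3 + 2*1) = -48*(-3 + 2) = -48*(-1) = 48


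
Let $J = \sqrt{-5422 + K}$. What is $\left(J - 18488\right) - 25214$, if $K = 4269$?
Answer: $-43702 + i \sqrt{1153} \approx -43702.0 + 33.956 i$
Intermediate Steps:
$J = i \sqrt{1153}$ ($J = \sqrt{-5422 + 4269} = \sqrt{-1153} = i \sqrt{1153} \approx 33.956 i$)
$\left(J - 18488\right) - 25214 = \left(i \sqrt{1153} - 18488\right) - 25214 = \left(-18488 + i \sqrt{1153}\right) - 25214 = -43702 + i \sqrt{1153}$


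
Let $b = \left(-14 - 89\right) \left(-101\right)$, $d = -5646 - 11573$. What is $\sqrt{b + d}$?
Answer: $4 i \sqrt{426} \approx 82.559 i$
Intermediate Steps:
$d = -17219$
$b = 10403$ ($b = \left(-103\right) \left(-101\right) = 10403$)
$\sqrt{b + d} = \sqrt{10403 - 17219} = \sqrt{-6816} = 4 i \sqrt{426}$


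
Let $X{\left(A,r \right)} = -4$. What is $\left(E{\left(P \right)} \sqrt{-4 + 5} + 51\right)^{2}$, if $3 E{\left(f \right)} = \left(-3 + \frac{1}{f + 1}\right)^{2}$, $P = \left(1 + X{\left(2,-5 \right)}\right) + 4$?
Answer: $\frac{405769}{144} \approx 2817.8$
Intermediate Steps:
$P = 1$ ($P = \left(1 - 4\right) + 4 = -3 + 4 = 1$)
$E{\left(f \right)} = \frac{\left(-3 + \frac{1}{1 + f}\right)^{2}}{3}$ ($E{\left(f \right)} = \frac{\left(-3 + \frac{1}{f + 1}\right)^{2}}{3} = \frac{\left(-3 + \frac{1}{1 + f}\right)^{2}}{3}$)
$\left(E{\left(P \right)} \sqrt{-4 + 5} + 51\right)^{2} = \left(\frac{\left(2 + 3 \cdot 1\right)^{2}}{3 \left(1 + 1\right)^{2}} \sqrt{-4 + 5} + 51\right)^{2} = \left(\frac{\left(2 + 3\right)^{2}}{3 \cdot 4} \sqrt{1} + 51\right)^{2} = \left(\frac{1}{3} \cdot \frac{1}{4} \cdot 5^{2} \cdot 1 + 51\right)^{2} = \left(\frac{1}{3} \cdot \frac{1}{4} \cdot 25 \cdot 1 + 51\right)^{2} = \left(\frac{25}{12} \cdot 1 + 51\right)^{2} = \left(\frac{25}{12} + 51\right)^{2} = \left(\frac{637}{12}\right)^{2} = \frac{405769}{144}$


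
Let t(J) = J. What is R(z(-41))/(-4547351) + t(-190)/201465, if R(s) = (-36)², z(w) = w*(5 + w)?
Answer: -225019066/183226413843 ≈ -0.0012281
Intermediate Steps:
R(s) = 1296
R(z(-41))/(-4547351) + t(-190)/201465 = 1296/(-4547351) - 190/201465 = 1296*(-1/4547351) - 190*1/201465 = -1296/4547351 - 38/40293 = -225019066/183226413843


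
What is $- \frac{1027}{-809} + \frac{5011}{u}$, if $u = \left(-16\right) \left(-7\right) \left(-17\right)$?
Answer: $- \frac{2098491}{1540336} \approx -1.3624$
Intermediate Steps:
$u = -1904$ ($u = 112 \left(-17\right) = -1904$)
$- \frac{1027}{-809} + \frac{5011}{u} = - \frac{1027}{-809} + \frac{5011}{-1904} = \left(-1027\right) \left(- \frac{1}{809}\right) + 5011 \left(- \frac{1}{1904}\right) = \frac{1027}{809} - \frac{5011}{1904} = - \frac{2098491}{1540336}$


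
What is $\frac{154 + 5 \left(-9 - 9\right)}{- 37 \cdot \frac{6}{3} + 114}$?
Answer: $\frac{8}{5} \approx 1.6$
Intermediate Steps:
$\frac{154 + 5 \left(-9 - 9\right)}{- 37 \cdot \frac{6}{3} + 114} = \frac{154 + 5 \left(-18\right)}{- 37 \cdot 6 \cdot \frac{1}{3} + 114} = \frac{154 - 90}{\left(-37\right) 2 + 114} = \frac{64}{-74 + 114} = \frac{64}{40} = 64 \cdot \frac{1}{40} = \frac{8}{5}$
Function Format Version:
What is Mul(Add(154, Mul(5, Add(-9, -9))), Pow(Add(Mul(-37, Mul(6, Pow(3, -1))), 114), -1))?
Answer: Rational(8, 5) ≈ 1.6000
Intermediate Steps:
Mul(Add(154, Mul(5, Add(-9, -9))), Pow(Add(Mul(-37, Mul(6, Pow(3, -1))), 114), -1)) = Mul(Add(154, Mul(5, -18)), Pow(Add(Mul(-37, Mul(6, Rational(1, 3))), 114), -1)) = Mul(Add(154, -90), Pow(Add(Mul(-37, 2), 114), -1)) = Mul(64, Pow(Add(-74, 114), -1)) = Mul(64, Pow(40, -1)) = Mul(64, Rational(1, 40)) = Rational(8, 5)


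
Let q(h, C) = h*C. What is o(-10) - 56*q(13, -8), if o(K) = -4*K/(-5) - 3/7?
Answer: 40709/7 ≈ 5815.6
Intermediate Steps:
q(h, C) = C*h
o(K) = -3/7 + 4*K/5 (o(K) = -4*K*(-⅕) - 3*⅐ = 4*K/5 - 3/7 = -3/7 + 4*K/5)
o(-10) - 56*q(13, -8) = (-3/7 + (⅘)*(-10)) - (-448)*13 = (-3/7 - 8) - 56*(-104) = -59/7 + 5824 = 40709/7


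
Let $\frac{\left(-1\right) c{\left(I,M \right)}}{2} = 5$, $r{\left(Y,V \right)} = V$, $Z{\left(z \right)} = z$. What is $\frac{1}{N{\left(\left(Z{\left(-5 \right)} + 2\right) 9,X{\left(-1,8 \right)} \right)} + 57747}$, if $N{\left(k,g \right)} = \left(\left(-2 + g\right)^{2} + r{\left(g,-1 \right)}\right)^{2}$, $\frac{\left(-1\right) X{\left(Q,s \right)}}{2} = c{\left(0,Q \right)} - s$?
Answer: $\frac{1}{1391772} \approx 7.1851 \cdot 10^{-7}$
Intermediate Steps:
$c{\left(I,M \right)} = -10$ ($c{\left(I,M \right)} = \left(-2\right) 5 = -10$)
$X{\left(Q,s \right)} = 20 + 2 s$ ($X{\left(Q,s \right)} = - 2 \left(-10 - s\right) = 20 + 2 s$)
$N{\left(k,g \right)} = \left(-1 + \left(-2 + g\right)^{2}\right)^{2}$ ($N{\left(k,g \right)} = \left(\left(-2 + g\right)^{2} - 1\right)^{2} = \left(-1 + \left(-2 + g\right)^{2}\right)^{2}$)
$\frac{1}{N{\left(\left(Z{\left(-5 \right)} + 2\right) 9,X{\left(-1,8 \right)} \right)} + 57747} = \frac{1}{\left(-1 + \left(-2 + \left(20 + 2 \cdot 8\right)\right)^{2}\right)^{2} + 57747} = \frac{1}{\left(-1 + \left(-2 + \left(20 + 16\right)\right)^{2}\right)^{2} + 57747} = \frac{1}{\left(-1 + \left(-2 + 36\right)^{2}\right)^{2} + 57747} = \frac{1}{\left(-1 + 34^{2}\right)^{2} + 57747} = \frac{1}{\left(-1 + 1156\right)^{2} + 57747} = \frac{1}{1155^{2} + 57747} = \frac{1}{1334025 + 57747} = \frac{1}{1391772}$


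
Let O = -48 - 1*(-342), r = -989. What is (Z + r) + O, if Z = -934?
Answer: -1629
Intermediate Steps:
O = 294 (O = -48 + 342 = 294)
(Z + r) + O = (-934 - 989) + 294 = -1923 + 294 = -1629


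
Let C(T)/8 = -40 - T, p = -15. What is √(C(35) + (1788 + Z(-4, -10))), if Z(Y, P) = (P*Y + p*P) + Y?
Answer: √1374 ≈ 37.068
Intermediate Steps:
C(T) = -320 - 8*T (C(T) = 8*(-40 - T) = -320 - 8*T)
Z(Y, P) = Y - 15*P + P*Y (Z(Y, P) = (P*Y - 15*P) + Y = (-15*P + P*Y) + Y = Y - 15*P + P*Y)
√(C(35) + (1788 + Z(-4, -10))) = √((-320 - 8*35) + (1788 + (-4 - 15*(-10) - 10*(-4)))) = √((-320 - 280) + (1788 + (-4 + 150 + 40))) = √(-600 + (1788 + 186)) = √(-600 + 1974) = √1374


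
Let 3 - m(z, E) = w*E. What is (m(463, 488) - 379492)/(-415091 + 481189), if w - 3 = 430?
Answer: -590793/66098 ≈ -8.9381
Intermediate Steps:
w = 433 (w = 3 + 430 = 433)
m(z, E) = 3 - 433*E
(m(463, 488) - 379492)/(-415091 + 481189) = ((3 - 433*488) - 379492)/(-415091 + 481189) = ((3 - 211304) - 379492)/66098 = (-211301 - 379492)*(1/66098) = -590793*1/66098 = -590793/66098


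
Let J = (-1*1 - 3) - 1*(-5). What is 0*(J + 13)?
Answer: 0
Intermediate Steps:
J = 1 (J = (-1 - 3) + 5 = -4 + 5 = 1)
0*(J + 13) = 0*(1 + 13) = 0*14 = 0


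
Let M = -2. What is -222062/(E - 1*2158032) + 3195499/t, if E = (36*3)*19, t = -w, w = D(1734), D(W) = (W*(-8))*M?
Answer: -191201973497/1661541920 ≈ -115.08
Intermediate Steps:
D(W) = 16*W (D(W) = (W*(-8))*(-2) = -8*W*(-2) = 16*W)
w = 27744 (w = 16*1734 = 27744)
t = -27744 (t = -1*27744 = -27744)
E = 2052 (E = 108*19 = 2052)
-222062/(E - 1*2158032) + 3195499/t = -222062/(2052 - 1*2158032) + 3195499/(-27744) = -222062/(2052 - 2158032) + 3195499*(-1/27744) = -222062/(-2155980) - 3195499/27744 = -222062*(-1/2155980) - 3195499/27744 = 111031/1077990 - 3195499/27744 = -191201973497/1661541920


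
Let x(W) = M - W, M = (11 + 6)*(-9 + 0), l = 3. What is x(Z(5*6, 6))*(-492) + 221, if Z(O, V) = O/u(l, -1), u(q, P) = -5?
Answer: 72545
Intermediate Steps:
Z(O, V) = -O/5 (Z(O, V) = O/(-5) = O*(-⅕) = -O/5)
M = -153 (M = 17*(-9) = -153)
x(W) = -153 - W
x(Z(5*6, 6))*(-492) + 221 = (-153 - (-1)*5*6/5)*(-492) + 221 = (-153 - (-1)*30/5)*(-492) + 221 = (-153 - 1*(-6))*(-492) + 221 = (-153 + 6)*(-492) + 221 = -147*(-492) + 221 = 72324 + 221 = 72545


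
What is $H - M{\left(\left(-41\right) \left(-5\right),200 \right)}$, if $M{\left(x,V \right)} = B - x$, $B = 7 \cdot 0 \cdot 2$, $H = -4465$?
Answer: $-4260$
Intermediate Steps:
$B = 0$ ($B = 0 \cdot 2 = 0$)
$M{\left(x,V \right)} = - x$ ($M{\left(x,V \right)} = 0 - x = - x$)
$H - M{\left(\left(-41\right) \left(-5\right),200 \right)} = -4465 - - \left(-41\right) \left(-5\right) = -4465 - \left(-1\right) 205 = -4465 - -205 = -4465 + 205 = -4260$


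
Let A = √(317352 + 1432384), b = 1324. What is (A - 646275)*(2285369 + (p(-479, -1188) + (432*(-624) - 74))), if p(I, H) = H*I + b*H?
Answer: -653944345425 + 2023734*√437434 ≈ -6.5261e+11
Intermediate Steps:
p(I, H) = 1324*H + H*I (p(I, H) = H*I + 1324*H = 1324*H + H*I)
A = 2*√437434 (A = √1749736 = 2*√437434 ≈ 1322.8)
(A - 646275)*(2285369 + (p(-479, -1188) + (432*(-624) - 74))) = (2*√437434 - 646275)*(2285369 + (-1188*(1324 - 479) + (432*(-624) - 74))) = (-646275 + 2*√437434)*(2285369 + (-1188*845 + (-269568 - 74))) = (-646275 + 2*√437434)*(2285369 + (-1003860 - 269642)) = (-646275 + 2*√437434)*(2285369 - 1273502) = (-646275 + 2*√437434)*1011867 = -653944345425 + 2023734*√437434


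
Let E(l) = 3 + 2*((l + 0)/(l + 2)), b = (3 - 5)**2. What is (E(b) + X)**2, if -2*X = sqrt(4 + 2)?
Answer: 365/18 - 13*sqrt(6)/3 ≈ 9.6633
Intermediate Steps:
X = -sqrt(6)/2 (X = -sqrt(4 + 2)/2 = -sqrt(6)/2 ≈ -1.2247)
b = 4 (b = (-2)**2 = 4)
E(l) = 3 + 2*l/(2 + l) (E(l) = 3 + 2*(l/(2 + l)) = 3 + 2*l/(2 + l))
(E(b) + X)**2 = ((6 + 5*4)/(2 + 4) - sqrt(6)/2)**2 = ((6 + 20)/6 - sqrt(6)/2)**2 = ((1/6)*26 - sqrt(6)/2)**2 = (13/3 - sqrt(6)/2)**2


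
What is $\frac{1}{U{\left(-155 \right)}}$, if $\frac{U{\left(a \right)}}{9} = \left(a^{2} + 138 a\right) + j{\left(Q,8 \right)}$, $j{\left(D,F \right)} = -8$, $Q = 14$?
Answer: $\frac{1}{23643} \approx 4.2296 \cdot 10^{-5}$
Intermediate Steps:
$U{\left(a \right)} = -72 + 9 a^{2} + 1242 a$ ($U{\left(a \right)} = 9 \left(\left(a^{2} + 138 a\right) - 8\right) = 9 \left(-8 + a^{2} + 138 a\right) = -72 + 9 a^{2} + 1242 a$)
$\frac{1}{U{\left(-155 \right)}} = \frac{1}{-72 + 9 \left(-155\right)^{2} + 1242 \left(-155\right)} = \frac{1}{-72 + 9 \cdot 24025 - 192510} = \frac{1}{-72 + 216225 - 192510} = \frac{1}{23643}$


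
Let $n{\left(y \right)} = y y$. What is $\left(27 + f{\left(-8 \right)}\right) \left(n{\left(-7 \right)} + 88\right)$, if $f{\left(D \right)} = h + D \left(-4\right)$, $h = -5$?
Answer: $7398$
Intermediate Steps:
$f{\left(D \right)} = -5 - 4 D$ ($f{\left(D \right)} = -5 + D \left(-4\right) = -5 - 4 D$)
$n{\left(y \right)} = y^{2}$
$\left(27 + f{\left(-8 \right)}\right) \left(n{\left(-7 \right)} + 88\right) = \left(27 - -27\right) \left(\left(-7\right)^{2} + 88\right) = \left(27 + \left(-5 + 32\right)\right) \left(49 + 88\right) = \left(27 + 27\right) 137 = 54 \cdot 137 = 7398$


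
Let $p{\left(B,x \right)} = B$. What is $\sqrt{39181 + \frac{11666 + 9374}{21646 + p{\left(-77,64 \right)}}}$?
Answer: $\frac{3 \sqrt{2025367514389}}{21569} \approx 197.94$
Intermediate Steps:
$\sqrt{39181 + \frac{11666 + 9374}{21646 + p{\left(-77,64 \right)}}} = \sqrt{39181 + \frac{11666 + 9374}{21646 - 77}} = \sqrt{39181 + \frac{21040}{21569}} = \sqrt{\frac{845116029}{21569}} = \frac{3 \sqrt{2025367514389}}{21569}$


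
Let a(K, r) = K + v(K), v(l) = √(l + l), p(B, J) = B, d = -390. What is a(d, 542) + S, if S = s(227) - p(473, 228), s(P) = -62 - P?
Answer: -1152 + 2*I*√195 ≈ -1152.0 + 27.928*I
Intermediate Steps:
v(l) = √2*√l (v(l) = √(2*l) = √2*√l)
a(K, r) = K + √2*√K
S = -762 (S = (-62 - 1*227) - 1*473 = (-62 - 227) - 473 = -289 - 473 = -762)
a(d, 542) + S = (-390 + √2*√(-390)) - 762 = (-390 + √2*(I*√390)) - 762 = (-390 + 2*I*√195) - 762 = -1152 + 2*I*√195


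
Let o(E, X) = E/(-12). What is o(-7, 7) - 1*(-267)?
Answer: 3211/12 ≈ 267.58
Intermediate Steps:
o(E, X) = -E/12 (o(E, X) = E*(-1/12) = -E/12)
o(-7, 7) - 1*(-267) = -1/12*(-7) - 1*(-267) = 7/12 + 267 = 3211/12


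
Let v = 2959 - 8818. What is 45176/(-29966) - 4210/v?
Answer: -69264662/87785397 ≈ -0.78902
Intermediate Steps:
v = -5859
45176/(-29966) - 4210/v = 45176/(-29966) - 4210/(-5859) = 45176*(-1/29966) - 4210*(-1/5859) = -22588/14983 + 4210/5859 = -69264662/87785397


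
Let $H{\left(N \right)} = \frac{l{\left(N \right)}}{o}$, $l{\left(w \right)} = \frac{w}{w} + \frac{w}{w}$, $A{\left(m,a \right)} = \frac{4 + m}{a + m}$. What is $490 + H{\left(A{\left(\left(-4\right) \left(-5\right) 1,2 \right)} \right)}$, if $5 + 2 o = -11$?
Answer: $\frac{1959}{4} \approx 489.75$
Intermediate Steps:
$o = -8$ ($o = - \frac{5}{2} + \frac{1}{2} \left(-11\right) = - \frac{5}{2} - \frac{11}{2} = -8$)
$A{\left(m,a \right)} = \frac{4 + m}{a + m}$
$l{\left(w \right)} = 2$ ($l{\left(w \right)} = 1 + 1 = 2$)
$H{\left(N \right)} = - \frac{1}{4}$ ($H{\left(N \right)} = \frac{2}{-8} = 2 \left(- \frac{1}{8}\right) = - \frac{1}{4}$)
$490 + H{\left(A{\left(\left(-4\right) \left(-5\right) 1,2 \right)} \right)} = 490 - \frac{1}{4} = \frac{1959}{4}$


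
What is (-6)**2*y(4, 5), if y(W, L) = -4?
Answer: -144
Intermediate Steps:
(-6)**2*y(4, 5) = (-6)**2*(-4) = 36*(-4) = -144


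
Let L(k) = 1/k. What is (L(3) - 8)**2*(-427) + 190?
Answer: -224173/9 ≈ -24908.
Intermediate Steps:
(L(3) - 8)**2*(-427) + 190 = (1/3 - 8)**2*(-427) + 190 = (-23/3)**2*(-427) + 190 = (529/9)*(-427) + 190 = -225883/9 + 190 = -224173/9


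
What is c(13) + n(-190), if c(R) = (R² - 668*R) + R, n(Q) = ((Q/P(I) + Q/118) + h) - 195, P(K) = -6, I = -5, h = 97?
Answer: -1516880/177 ≈ -8569.9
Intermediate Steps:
n(Q) = -98 - 28*Q/177 (n(Q) = ((Q/(-6) + Q/118) + 97) - 195 = ((Q*(-⅙) + Q*(1/118)) + 97) - 195 = ((-Q/6 + Q/118) + 97) - 195 = (-28*Q/177 + 97) - 195 = (97 - 28*Q/177) - 195 = -98 - 28*Q/177)
c(R) = R² - 667*R
c(13) + n(-190) = 13*(-667 + 13) + (-98 - 28/177*(-190)) = 13*(-654) + (-98 + 5320/177) = -8502 - 12026/177 = -1516880/177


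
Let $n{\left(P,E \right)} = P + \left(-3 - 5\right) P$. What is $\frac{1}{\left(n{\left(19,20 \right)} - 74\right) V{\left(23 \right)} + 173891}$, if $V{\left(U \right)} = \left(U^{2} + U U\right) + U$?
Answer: $- \frac{1}{49876} \approx -2.005 \cdot 10^{-5}$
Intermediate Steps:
$V{\left(U \right)} = U + 2 U^{2}$ ($V{\left(U \right)} = \left(U^{2} + U^{2}\right) + U = 2 U^{2} + U = U + 2 U^{2}$)
$n{\left(P,E \right)} = - 7 P$ ($n{\left(P,E \right)} = P + \left(-3 - 5\right) P = P - 8 P = - 7 P$)
$\frac{1}{\left(n{\left(19,20 \right)} - 74\right) V{\left(23 \right)} + 173891} = \frac{1}{\left(\left(-7\right) 19 - 74\right) 23 \left(1 + 2 \cdot 23\right) + 173891} = \frac{1}{\left(-133 + \left(-235 + 161\right)\right) 23 \left(1 + 46\right) + 173891} = \frac{1}{\left(-133 - 74\right) 23 \cdot 47 + 173891} = \frac{1}{\left(-207\right) 1081 + 173891} = \frac{1}{-223767 + 173891} = \frac{1}{-49876} = - \frac{1}{49876}$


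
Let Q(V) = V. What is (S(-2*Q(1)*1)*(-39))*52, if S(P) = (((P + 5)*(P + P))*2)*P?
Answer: -97344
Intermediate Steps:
S(P) = 4*P²*(5 + P) (S(P) = (((5 + P)*(2*P))*2)*P = ((2*P*(5 + P))*2)*P = (4*P*(5 + P))*P = 4*P²*(5 + P))
(S(-2*Q(1)*1)*(-39))*52 = ((4*(-2*1*1)²*(5 - 2*1*1))*(-39))*52 = ((4*(-2*1)²*(5 - 2*1))*(-39))*52 = ((4*(-2)²*(5 - 2))*(-39))*52 = ((4*4*3)*(-39))*52 = (48*(-39))*52 = -1872*52 = -97344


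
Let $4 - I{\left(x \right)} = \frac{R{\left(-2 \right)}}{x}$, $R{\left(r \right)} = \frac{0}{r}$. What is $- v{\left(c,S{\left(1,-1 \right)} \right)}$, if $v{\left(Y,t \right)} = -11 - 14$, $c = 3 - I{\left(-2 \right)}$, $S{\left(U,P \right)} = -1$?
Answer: $25$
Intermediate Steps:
$R{\left(r \right)} = 0$
$I{\left(x \right)} = 4$ ($I{\left(x \right)} = 4 - \frac{0}{x} = 4 - 0 = 4 + 0 = 4$)
$c = -1$ ($c = 3 - 4 = -1$)
$v{\left(Y,t \right)} = -25$
$- v{\left(c,S{\left(1,-1 \right)} \right)} = \left(-1\right) \left(-25\right) = 25$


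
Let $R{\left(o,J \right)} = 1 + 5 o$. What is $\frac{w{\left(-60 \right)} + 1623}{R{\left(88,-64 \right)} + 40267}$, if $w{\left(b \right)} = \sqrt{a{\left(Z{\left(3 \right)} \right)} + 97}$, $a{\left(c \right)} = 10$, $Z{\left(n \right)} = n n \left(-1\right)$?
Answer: $\frac{1623}{40708} + \frac{\sqrt{107}}{40708} \approx 0.040123$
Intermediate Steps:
$Z{\left(n \right)} = - n^{2}$ ($Z{\left(n \right)} = n^{2} \left(-1\right) = - n^{2}$)
$w{\left(b \right)} = \sqrt{107}$ ($w{\left(b \right)} = \sqrt{10 + 97} = \sqrt{107}$)
$\frac{w{\left(-60 \right)} + 1623}{R{\left(88,-64 \right)} + 40267} = \frac{\sqrt{107} + 1623}{\left(1 + 5 \cdot 88\right) + 40267} = \frac{1623 + \sqrt{107}}{\left(1 + 440\right) + 40267} = \frac{1623 + \sqrt{107}}{441 + 40267} = \frac{1623 + \sqrt{107}}{40708} = \left(1623 + \sqrt{107}\right) \frac{1}{40708} = \frac{1623}{40708} + \frac{\sqrt{107}}{40708}$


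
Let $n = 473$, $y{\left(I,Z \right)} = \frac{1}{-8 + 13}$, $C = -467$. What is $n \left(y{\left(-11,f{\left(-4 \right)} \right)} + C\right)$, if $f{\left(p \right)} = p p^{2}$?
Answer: $- \frac{1103982}{5} \approx -2.208 \cdot 10^{5}$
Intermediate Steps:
$f{\left(p \right)} = p^{3}$
$y{\left(I,Z \right)} = \frac{1}{5}$
$n \left(y{\left(-11,f{\left(-4 \right)} \right)} + C\right) = 473 \left(\frac{1}{5} - 467\right) = 473 \left(- \frac{2334}{5}\right) = - \frac{1103982}{5}$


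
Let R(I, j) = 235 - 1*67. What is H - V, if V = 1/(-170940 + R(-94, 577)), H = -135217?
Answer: -23091277523/170772 ≈ -1.3522e+5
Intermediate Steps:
R(I, j) = 168 (R(I, j) = 235 - 67 = 168)
V = -1/170772 (V = 1/(-170940 + 168) = 1/(-170772) = -1/170772 ≈ -5.8558e-6)
H - V = -135217 - 1*(-1/170772) = -135217 + 1/170772 = -23091277523/170772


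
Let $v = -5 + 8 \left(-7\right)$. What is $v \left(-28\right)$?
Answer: $1708$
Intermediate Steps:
$v = -61$ ($v = -5 - 56 = -61$)
$v \left(-28\right) = \left(-61\right) \left(-28\right) = 1708$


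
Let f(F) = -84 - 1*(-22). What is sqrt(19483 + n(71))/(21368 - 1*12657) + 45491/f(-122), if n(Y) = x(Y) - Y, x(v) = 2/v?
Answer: -45491/62 + 89*sqrt(12354)/618481 ≈ -733.71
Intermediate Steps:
n(Y) = -Y + 2/Y (n(Y) = 2/Y - Y = -Y + 2/Y)
f(F) = -62 (f(F) = -84 + 22 = -62)
sqrt(19483 + n(71))/(21368 - 1*12657) + 45491/f(-122) = sqrt(19483 + (-1*71 + 2/71))/(21368 - 1*12657) + 45491/(-62) = sqrt(19483 + (-71 + 2*(1/71)))/(21368 - 12657) + 45491*(-1/62) = sqrt(19483 + (-71 + 2/71))/8711 - 45491/62 = sqrt(19483 - 5039/71)*(1/8711) - 45491/62 = sqrt(1378254/71)*(1/8711) - 45491/62 = (89*sqrt(12354)/71)*(1/8711) - 45491/62 = 89*sqrt(12354)/618481 - 45491/62 = -45491/62 + 89*sqrt(12354)/618481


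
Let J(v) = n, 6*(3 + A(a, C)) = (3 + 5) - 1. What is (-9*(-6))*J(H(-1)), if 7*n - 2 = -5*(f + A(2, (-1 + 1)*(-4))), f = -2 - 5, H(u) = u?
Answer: 2493/7 ≈ 356.14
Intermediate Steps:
f = -7
A(a, C) = -11/6 (A(a, C) = -3 + ((3 + 5) - 1)/6 = -3 + (8 - 1)/6 = -3 + (⅙)*7 = -3 + 7/6 = -11/6)
n = 277/42 (n = 2/7 + (-5*(-7 - 11/6))/7 = 2/7 + (-5*(-53/6))/7 = 2/7 + (⅐)*(265/6) = 2/7 + 265/42 = 277/42 ≈ 6.5952)
J(v) = 277/42
(-9*(-6))*J(H(-1)) = -9*(-6)*(277/42) = 54*(277/42) = 2493/7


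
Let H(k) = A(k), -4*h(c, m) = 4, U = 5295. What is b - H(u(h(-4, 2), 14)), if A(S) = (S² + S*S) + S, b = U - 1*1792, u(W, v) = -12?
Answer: 3227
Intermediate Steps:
h(c, m) = -1 (h(c, m) = -¼*4 = -1)
b = 3503 (b = 5295 - 1*1792 = 5295 - 1792 = 3503)
A(S) = S + 2*S² (A(S) = (S² + S²) + S = 2*S² + S = S + 2*S²)
H(k) = k*(1 + 2*k)
b - H(u(h(-4, 2), 14)) = 3503 - (-12)*(1 + 2*(-12)) = 3503 - (-12)*(1 - 24) = 3503 - (-12)*(-23) = 3503 - 1*276 = 3503 - 276 = 3227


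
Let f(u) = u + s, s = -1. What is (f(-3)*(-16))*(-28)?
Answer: -1792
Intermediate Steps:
f(u) = -1 + u (f(u) = u - 1 = -1 + u)
(f(-3)*(-16))*(-28) = ((-1 - 3)*(-16))*(-28) = -4*(-16)*(-28) = 64*(-28) = -1792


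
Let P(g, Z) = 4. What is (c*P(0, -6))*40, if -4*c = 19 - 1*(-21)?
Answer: -1600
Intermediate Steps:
c = -10 (c = -(19 - 1*(-21))/4 = -(19 + 21)/4 = -¼*40 = -10)
(c*P(0, -6))*40 = -10*4*40 = -40*40 = -1600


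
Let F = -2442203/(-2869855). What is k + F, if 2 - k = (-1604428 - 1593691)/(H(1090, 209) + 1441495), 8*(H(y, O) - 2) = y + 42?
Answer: 129866864317/25617916145 ≈ 5.0694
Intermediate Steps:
H(y, O) = 29/4 + y/8 (H(y, O) = 2 + (y + 42)/8 = 2 + (42 + y)/8 = 2 + (21/4 + y/8) = 29/4 + y/8)
k = 12162792/2883277 (k = 2 - (-1604428 - 1593691)/((29/4 + (⅛)*1090) + 1441495) = 2 - (-3198119)/((29/4 + 545/4) + 1441495) = 2 - (-3198119)/(287/2 + 1441495) = 2 - (-3198119)/2883277/2 = 2 - (-3198119)*2/2883277 = 2 - 1*(-6396238/2883277) = 2 + 6396238/2883277 = 12162792/2883277 ≈ 4.2184)
F = 7561/8885 (F = -2442203*(-1/2869855) = 7561/8885 ≈ 0.85098)
k + F = 12162792/2883277 + 7561/8885 = 129866864317/25617916145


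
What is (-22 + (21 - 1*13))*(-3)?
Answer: 42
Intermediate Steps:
(-22 + (21 - 1*13))*(-3) = (-22 + (21 - 13))*(-3) = (-22 + 8)*(-3) = -14*(-3) = 42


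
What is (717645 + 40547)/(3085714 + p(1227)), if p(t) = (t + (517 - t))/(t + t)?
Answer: 1860603168/7572342673 ≈ 0.24571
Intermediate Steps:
p(t) = 517/(2*t) (p(t) = 517/((2*t)) = 517*(1/(2*t)) = 517/(2*t))
(717645 + 40547)/(3085714 + p(1227)) = (717645 + 40547)/(3085714 + (517/2)/1227) = 758192/(3085714 + (517/2)*(1/1227)) = 758192/(3085714 + 517/2454) = 758192/(7572342673/2454) = 758192*(2454/7572342673) = 1860603168/7572342673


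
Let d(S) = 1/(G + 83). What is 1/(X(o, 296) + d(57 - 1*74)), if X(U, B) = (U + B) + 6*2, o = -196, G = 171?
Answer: 254/28449 ≈ 0.0089283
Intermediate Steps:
d(S) = 1/254 (d(S) = 1/(171 + 83) = 1/254)
X(U, B) = 12 + B + U (X(U, B) = (B + U) + 12 = 12 + B + U)
1/(X(o, 296) + d(57 - 1*74)) = 1/((12 + 296 - 196) + 1/254) = 1/(112 + 1/254) = 1/(28449/254) = 254/28449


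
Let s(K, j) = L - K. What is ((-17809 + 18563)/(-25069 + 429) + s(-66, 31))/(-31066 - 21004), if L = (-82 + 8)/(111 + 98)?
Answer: -15359237/12188545600 ≈ -0.0012601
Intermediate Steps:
L = -74/209 ≈ -0.35407
s(K, j) = -74/209 - K
((-17809 + 18563)/(-25069 + 429) + s(-66, 31))/(-31066 - 21004) = ((-17809 + 18563)/(-25069 + 429) + (-74/209 - 1*(-66)))/(-31066 - 21004) = (754/(-24640) + (-74/209 + 66))/(-52070) = (754*(-1/24640) + 13720/209)*(-1/52070) = (-377/12320 + 13720/209)*(-1/52070) = (15359237/234080)*(-1/52070) = -15359237/12188545600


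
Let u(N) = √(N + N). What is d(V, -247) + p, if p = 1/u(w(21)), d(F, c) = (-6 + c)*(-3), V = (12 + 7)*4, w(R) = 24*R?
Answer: 759 + √7/84 ≈ 759.03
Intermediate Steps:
u(N) = √2*√N (u(N) = √(2*N) = √2*√N)
V = 76 (V = 19*4 = 76)
d(F, c) = 18 - 3*c
p = √7/84 (p = 1/(√2*√(24*21)) = 1/(√2*√504) = 1/(√2*(6*√14)) = 1/(12*√7) = √7/84 ≈ 0.031497)
d(V, -247) + p = (18 - 3*(-247)) + √7/84 = (18 + 741) + √7/84 = 759 + √7/84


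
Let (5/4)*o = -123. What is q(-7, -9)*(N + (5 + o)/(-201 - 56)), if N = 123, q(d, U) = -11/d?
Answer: 249106/1285 ≈ 193.86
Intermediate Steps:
o = -492/5 (o = (⅘)*(-123) = -492/5 ≈ -98.400)
q(-7, -9)*(N + (5 + o)/(-201 - 56)) = (-11/(-7))*(123 + (5 - 492/5)/(-201 - 56)) = (-11*(-⅐))*(123 - 467/5/(-257)) = 11*(123 - 467/5*(-1/257))/7 = 11*(123 + 467/1285)/7 = (11/7)*(158522/1285) = 249106/1285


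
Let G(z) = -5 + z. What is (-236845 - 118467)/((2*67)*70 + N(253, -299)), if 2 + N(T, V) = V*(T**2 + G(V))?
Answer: 355312/19038417 ≈ 0.018663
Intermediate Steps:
N(T, V) = -2 + V*(-5 + V + T**2) (N(T, V) = -2 + V*(T**2 + (-5 + V)) = -2 + V*(-5 + V + T**2))
(-236845 - 118467)/((2*67)*70 + N(253, -299)) = (-236845 - 118467)/((2*67)*70 + (-2 - 299*253**2 - 299*(-5 - 299))) = -355312/(134*70 + (-2 - 299*64009 - 299*(-304))) = -355312/(9380 + (-2 - 19138691 + 90896)) = -355312/(9380 - 19047797) = -355312/(-19038417) = -355312*(-1/19038417) = 355312/19038417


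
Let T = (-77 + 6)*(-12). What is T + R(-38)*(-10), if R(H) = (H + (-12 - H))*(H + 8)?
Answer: -2748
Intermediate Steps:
R(H) = -96 - 12*H (R(H) = -12*(8 + H) = -96 - 12*H)
T = 852 (T = -71*(-12) = 852)
T + R(-38)*(-10) = 852 + (-96 - 12*(-38))*(-10) = 852 + (-96 + 456)*(-10) = 852 + 360*(-10) = 852 - 3600 = -2748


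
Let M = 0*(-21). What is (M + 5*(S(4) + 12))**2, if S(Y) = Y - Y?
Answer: 3600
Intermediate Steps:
M = 0
S(Y) = 0
(M + 5*(S(4) + 12))**2 = (0 + 5*(0 + 12))**2 = (0 + 5*12)**2 = (0 + 60)**2 = 60**2 = 3600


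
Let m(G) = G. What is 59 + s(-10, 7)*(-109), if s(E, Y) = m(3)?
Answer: -268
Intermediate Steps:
s(E, Y) = 3
59 + s(-10, 7)*(-109) = 59 + 3*(-109) = 59 - 327 = -268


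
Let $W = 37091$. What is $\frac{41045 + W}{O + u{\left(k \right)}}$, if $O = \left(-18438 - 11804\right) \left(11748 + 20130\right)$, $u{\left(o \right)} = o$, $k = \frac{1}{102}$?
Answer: $- \frac{7969872}{98333556551} \approx -8.1049 \cdot 10^{-5}$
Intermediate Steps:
$k = \frac{1}{102} \approx 0.0098039$
$O = -964054476$ ($O = \left(-30242\right) 31878 = -964054476$)
$\frac{41045 + W}{O + u{\left(k \right)}} = \frac{41045 + 37091}{-964054476 + \frac{1}{102}} = \frac{78136}{- \frac{98333556551}{102}} = 78136 \left(- \frac{102}{98333556551}\right) = - \frac{7969872}{98333556551}$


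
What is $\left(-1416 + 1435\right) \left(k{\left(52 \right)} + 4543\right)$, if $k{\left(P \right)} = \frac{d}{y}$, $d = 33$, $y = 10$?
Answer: $\frac{863797}{10} \approx 86380.0$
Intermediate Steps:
$k{\left(P \right)} = \frac{33}{10}$
$\left(-1416 + 1435\right) \left(k{\left(52 \right)} + 4543\right) = \left(-1416 + 1435\right) \left(\frac{33}{10} + 4543\right) = 19 \cdot \frac{45463}{10} = \frac{863797}{10}$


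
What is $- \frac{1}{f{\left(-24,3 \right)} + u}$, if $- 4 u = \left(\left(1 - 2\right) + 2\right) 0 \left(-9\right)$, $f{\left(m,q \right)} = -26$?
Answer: $\frac{1}{26} \approx 0.038462$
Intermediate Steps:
$u = 0$ ($u = - \frac{\left(\left(1 - 2\right) + 2\right) 0 \left(-9\right)}{4} = - \frac{\left(-1 + 2\right) 0 \left(-9\right)}{4} = - \frac{1 \cdot 0 \left(-9\right)}{4} = - \frac{0 \left(-9\right)}{4} = \left(- \frac{1}{4}\right) 0 = 0$)
$- \frac{1}{f{\left(-24,3 \right)} + u} = - \frac{1}{-26 + 0} = - \frac{1}{-26} = \left(-1\right) \left(- \frac{1}{26}\right) = \frac{1}{26}$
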